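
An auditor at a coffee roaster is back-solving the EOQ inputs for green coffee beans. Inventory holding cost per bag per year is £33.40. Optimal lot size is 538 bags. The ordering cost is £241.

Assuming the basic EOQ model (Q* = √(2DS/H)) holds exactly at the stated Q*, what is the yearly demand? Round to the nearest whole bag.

20,057 bags per year

From Q* = √(2DS/H) ⇒ Q*² = 2DS/H.
D = Q²H / (2S) = 538² × 33.4 / (2 × 241) = 20,056.91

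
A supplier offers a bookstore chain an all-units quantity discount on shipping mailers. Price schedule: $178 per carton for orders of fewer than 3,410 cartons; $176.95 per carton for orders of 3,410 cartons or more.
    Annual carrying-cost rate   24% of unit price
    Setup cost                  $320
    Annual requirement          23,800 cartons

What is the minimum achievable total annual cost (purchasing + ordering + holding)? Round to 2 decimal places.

$4,261,909.04

H₁ = 24%×$178 = $42.7200;  H₂ = 24%×$176.95 = $42.4680
EOQ₁ = √(2×23,800×320/42.7200) = 597.12  (< 3,410, feasible at tier 1)
EOQ₂ = √(2×23,800×320/42.4680) = 598.89  (< 3,410 → use Q = 3,410 at tier-2 price)
TC(tier 1 (EOQ₁), Q≈597.1) = $4,261,909.04
TC(tier 2, Q≈3,410.0) = $4,286,051.37
Minimum at tier 1 (EOQ₁): $4,261,909.04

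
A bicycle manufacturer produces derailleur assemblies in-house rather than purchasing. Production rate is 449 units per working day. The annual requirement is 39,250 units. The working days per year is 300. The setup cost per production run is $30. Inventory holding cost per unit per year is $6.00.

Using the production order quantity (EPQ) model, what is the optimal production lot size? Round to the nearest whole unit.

d = 39,250/300 = 130.8333 units/day;  effective holding cost H(1 − d/p) = 6·(1 − 130.8333/449) = 4.25167
Q* = √(2DS / H_eff) = √(2·39,250·30 / 4.25167) ≈ 744.24

744 units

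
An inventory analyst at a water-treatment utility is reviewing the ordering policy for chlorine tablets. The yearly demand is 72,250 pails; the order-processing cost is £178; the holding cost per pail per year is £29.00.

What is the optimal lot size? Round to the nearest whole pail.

942 pails

Optimal lot size Q* = (2 × 72,250 × £178 / £29)^½ ≈ 941.77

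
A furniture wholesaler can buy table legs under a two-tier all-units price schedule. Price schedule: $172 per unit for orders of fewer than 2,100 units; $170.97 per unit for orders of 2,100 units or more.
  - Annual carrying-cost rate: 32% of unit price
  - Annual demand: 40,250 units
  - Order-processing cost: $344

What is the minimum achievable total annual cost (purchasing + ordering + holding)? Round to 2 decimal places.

$6,945,581.75

H₁ = 32%×$172 = $55.0400;  H₂ = 32%×$170.97 = $54.7104
EOQ₁ = √(2×40,250×344/55.0400) = 709.31  (< 2,100, feasible at tier 1)
EOQ₂ = √(2×40,250×344/54.7104) = 711.45  (< 2,100 → use Q = 2,100 at tier-2 price)
TC(tier 1 (EOQ₁), Q≈709.3) = $6,962,040.59
TC(tier 2, Q≈2,100.0) = $6,945,581.75
Minimum at tier 2: $6,945,581.75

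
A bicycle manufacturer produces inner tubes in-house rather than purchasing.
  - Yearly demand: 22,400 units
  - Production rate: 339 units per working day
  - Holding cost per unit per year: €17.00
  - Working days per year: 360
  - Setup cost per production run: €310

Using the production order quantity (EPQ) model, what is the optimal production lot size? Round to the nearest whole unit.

d = 22,400/360 = 62.2222 units/day;  effective holding cost H(1 − d/p) = 17·(1 − 62.2222/339) = 13.87971
Q* = √(2DS / H_eff) = √(2·22,400·310 / 13.87971) ≈ 1,000.30

1,000 units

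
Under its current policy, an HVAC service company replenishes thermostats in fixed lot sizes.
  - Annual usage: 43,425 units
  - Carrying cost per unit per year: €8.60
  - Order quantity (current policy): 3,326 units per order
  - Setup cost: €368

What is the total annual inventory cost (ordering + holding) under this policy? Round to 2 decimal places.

Orders/yr = 43,425/3,326 = 13.056; ordering cost = 13.056 × €368 = €4,804.69
Average inventory = 3,326/2 = 1663; holding cost = 1663 × €8.6 = €14,301.80
Total = €4,804.69 + €14,301.80 = €19,106.49

€19,106.49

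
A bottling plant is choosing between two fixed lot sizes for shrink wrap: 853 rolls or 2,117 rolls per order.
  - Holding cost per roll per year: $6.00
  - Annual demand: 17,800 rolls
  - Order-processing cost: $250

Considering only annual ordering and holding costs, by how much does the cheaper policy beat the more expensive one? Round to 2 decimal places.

TC(Q) = (D/Q)S + (Q/2)H
TC(853) = (17,800/853)×250 + (853/2)×6 = $7,775.88
TC(2,117) = (17,800/2,117)×250 + (2,117/2)×6 = $8,453.03
|ΔTC| = |$7,775.88 − $8,453.03| = $677.15

$677.15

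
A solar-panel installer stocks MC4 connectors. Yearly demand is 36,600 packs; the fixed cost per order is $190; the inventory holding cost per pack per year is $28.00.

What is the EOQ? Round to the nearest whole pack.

705 packs

2DS/H = 2·36,600·190/28 = 496,714.29
EOQ = √496,714.29 ≈ 704.78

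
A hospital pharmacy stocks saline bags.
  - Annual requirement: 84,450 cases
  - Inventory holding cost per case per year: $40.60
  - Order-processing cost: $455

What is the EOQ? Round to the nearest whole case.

1,376 cases

Optimal lot size Q* = (2 × 84,450 × $455 / $40.6)^½ ≈ 1,375.81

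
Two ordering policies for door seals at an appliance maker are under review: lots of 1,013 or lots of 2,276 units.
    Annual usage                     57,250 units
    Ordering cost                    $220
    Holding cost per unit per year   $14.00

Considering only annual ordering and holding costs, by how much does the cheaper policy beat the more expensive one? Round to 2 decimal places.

Annual cost at Q: ordering D·S/Q plus holding Q·H/2.
TC(1,013) = (57,250/1,013)×220 + (1,013/2)×14 = $19,524.37
TC(2,276) = (57,250/2,276)×220 + (2,276/2)×14 = $21,465.83
|ΔTC| = |$19,524.37 − $21,465.83| = $1,941.47

$1,941.47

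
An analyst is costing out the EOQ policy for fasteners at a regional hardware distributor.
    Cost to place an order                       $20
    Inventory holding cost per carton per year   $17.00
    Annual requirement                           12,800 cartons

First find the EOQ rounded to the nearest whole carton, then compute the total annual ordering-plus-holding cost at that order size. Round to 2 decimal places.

$2,950.26

Q* = √(2·D·S / H) = √(2·12,800·20 / 17) = √30,117.6 ≈ 173.54 → Q = 174 cartons
Annual ordering cost = (D/Q)·S = (12,800/174) × 20 = $1,471.26
Annual holding cost  = (Q/2)·H = (174/2) × 17 = $1,479.00
Total = $1,471.26 + $1,479.00 = $2,950.26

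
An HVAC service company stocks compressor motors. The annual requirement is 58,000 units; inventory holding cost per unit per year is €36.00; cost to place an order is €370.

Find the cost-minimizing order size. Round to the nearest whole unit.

EOQ = √(2DS/H) = √(2 × 58,000 × 370 / 36)
    = √(1,192,222.22) ≈ 1,091.89

1,092 units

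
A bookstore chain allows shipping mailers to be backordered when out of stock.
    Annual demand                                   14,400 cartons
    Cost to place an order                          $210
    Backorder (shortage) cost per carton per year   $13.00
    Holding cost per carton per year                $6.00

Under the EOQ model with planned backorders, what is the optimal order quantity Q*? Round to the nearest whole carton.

1,214 cartons

Basic EOQ = √(2·14,400·210/6) = 1,003.992
Backorder adjustment √((H+b)/b) = √((6+13)/13) = 1.2089
Q* = 1,003.992 × 1.2089 ≈ 1,213.77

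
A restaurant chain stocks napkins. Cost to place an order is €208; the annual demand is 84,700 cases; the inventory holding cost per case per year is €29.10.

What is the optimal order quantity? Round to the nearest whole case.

1,100 cases

Q* = √(2·D·S / H) = √(2·84,700·208 / 29.1) = √1,210,831.6 ≈ 1,100.38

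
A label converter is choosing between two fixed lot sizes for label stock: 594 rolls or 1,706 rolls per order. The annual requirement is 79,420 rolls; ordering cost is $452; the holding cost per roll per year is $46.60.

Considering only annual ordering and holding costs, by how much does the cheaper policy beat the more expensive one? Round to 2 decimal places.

$13,482.36

Annual cost at Q: ordering D·S/Q plus holding Q·H/2.
TC(594) = (79,420/594)×452 + (594/2)×46.6 = $74,274.27
TC(1,706) = (79,420/1,706)×452 + (1,706/2)×46.6 = $60,791.91
Cheaper: Q = 1,706.  Difference = $13,482.36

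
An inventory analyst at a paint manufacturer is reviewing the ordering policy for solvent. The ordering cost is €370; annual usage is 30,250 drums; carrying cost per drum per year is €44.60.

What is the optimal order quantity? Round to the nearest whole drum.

2DS/H = 2·30,250·370/44.6 = 501,905.83
EOQ = √501,905.83 ≈ 708.45

708 drums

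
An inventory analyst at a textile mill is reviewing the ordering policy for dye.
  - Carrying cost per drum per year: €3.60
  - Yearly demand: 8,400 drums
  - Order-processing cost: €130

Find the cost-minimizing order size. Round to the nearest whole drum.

EOQ = √(2DS/H) = √(2 × 8,400 × 130 / 3.6)
    = √(606,666.67) ≈ 778.89

779 drums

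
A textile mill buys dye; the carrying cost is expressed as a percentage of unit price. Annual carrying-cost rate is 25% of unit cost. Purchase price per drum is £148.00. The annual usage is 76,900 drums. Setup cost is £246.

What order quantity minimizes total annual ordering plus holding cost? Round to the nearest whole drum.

1,011 drums

H = i·C = 0.25 × £148 = £37.0000 per drum-year
Optimal lot size Q* = (2 × 76,900 × £246 / £37)^½ ≈ 1,011.22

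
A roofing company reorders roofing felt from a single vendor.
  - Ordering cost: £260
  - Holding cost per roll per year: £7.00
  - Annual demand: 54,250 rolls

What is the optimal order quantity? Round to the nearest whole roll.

2DS/H = 2·54,250·260/7 = 4,030,000.00
EOQ = √4,030,000.00 ≈ 2,007.49

2,007 rolls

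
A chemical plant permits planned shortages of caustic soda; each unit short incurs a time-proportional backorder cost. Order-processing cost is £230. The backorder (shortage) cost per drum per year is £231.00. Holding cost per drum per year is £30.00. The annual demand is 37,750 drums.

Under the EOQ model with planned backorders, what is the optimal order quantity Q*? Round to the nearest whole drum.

809 drums

Basic EOQ = √(2·37,750·230/30) = 760.811
Backorder adjustment √((H+b)/b) = √((30+231)/231) = 1.0630
Q* = 760.811 × 1.0630 ≈ 808.71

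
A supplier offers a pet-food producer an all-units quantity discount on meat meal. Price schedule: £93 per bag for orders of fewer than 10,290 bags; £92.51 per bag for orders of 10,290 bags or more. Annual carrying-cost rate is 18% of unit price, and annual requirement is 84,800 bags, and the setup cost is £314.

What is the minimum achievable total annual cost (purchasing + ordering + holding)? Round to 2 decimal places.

H₁ = 18%×£93 = £16.7400;  H₂ = 18%×£92.51 = £16.6518
EOQ₁ = √(2×84,800×314/16.7400) = 1,783.61  (< 10,290, feasible at tier 1)
EOQ₂ = √(2×84,800×314/16.6518) = 1,788.33  (< 10,290 → use Q = 10,290 at tier-2 price)
TC(tier 1 (EOQ₁), Q≈1,783.6) = £7,916,257.64
TC(tier 2, Q≈10,290.0) = £7,933,109.19
Minimum at tier 1 (EOQ₁): £7,916,257.64

£7,916,257.64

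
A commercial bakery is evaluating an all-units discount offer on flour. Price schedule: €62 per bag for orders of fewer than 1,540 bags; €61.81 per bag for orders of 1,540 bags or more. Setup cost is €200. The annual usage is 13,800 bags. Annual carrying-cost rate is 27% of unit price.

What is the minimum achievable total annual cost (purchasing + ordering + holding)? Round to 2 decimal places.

€865,212.74

H₁ = 27%×€62 = €16.7400;  H₂ = 27%×€61.81 = €16.6887
EOQ₁ = √(2×13,800×200/16.7400) = 574.24  (< 1,540, feasible at tier 1)
EOQ₂ = √(2×13,800×200/16.6887) = 575.12  (< 1,540 → use Q = 1,540 at tier-2 price)
TC(tier 1 (EOQ₁), Q≈574.2) = €865,212.74
TC(tier 2, Q≈1,540.0) = €867,620.51
Minimum at tier 1 (EOQ₁): €865,212.74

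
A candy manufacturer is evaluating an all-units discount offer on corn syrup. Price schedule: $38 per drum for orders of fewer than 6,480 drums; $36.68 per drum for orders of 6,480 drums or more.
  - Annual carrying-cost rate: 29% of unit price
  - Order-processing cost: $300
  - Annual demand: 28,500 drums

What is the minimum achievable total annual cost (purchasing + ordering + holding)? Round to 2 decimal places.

H₁ = 29%×$38 = $11.0200;  H₂ = 29%×$36.68 = $10.6372
EOQ₁ = √(2×28,500×300/11.0200) = 1,245.68  (< 6,480, feasible at tier 1)
EOQ₂ = √(2×28,500×300/10.6372) = 1,267.90  (< 6,480 → use Q = 6,480 at tier-2 price)
TC(tier 1 (EOQ₁), Q≈1,245.7) = $1,096,727.42
TC(tier 2, Q≈6,480.0) = $1,081,163.97
Minimum at tier 2: $1,081,163.97

$1,081,163.97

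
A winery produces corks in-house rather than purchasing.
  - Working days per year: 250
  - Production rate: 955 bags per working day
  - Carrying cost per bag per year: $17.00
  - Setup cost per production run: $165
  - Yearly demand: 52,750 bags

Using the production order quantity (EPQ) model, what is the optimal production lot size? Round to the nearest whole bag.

1,146 bags

d = 52,750/250 = 211.0000 bags/day;  effective holding cost H(1 − d/p) = 17·(1 − 211.0000/955) = 13.24398
Q* = √(2DS / H_eff) = √(2·52,750·165 / 13.24398) ≈ 1,146.46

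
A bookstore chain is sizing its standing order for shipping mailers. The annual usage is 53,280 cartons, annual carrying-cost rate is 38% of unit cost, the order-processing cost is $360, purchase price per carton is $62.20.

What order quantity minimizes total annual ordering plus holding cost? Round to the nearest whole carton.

1,274 cartons

Holding cost per carton per year: H = 38% × $62.2 = $23.6360
2DS/H = 2·53,280·360/23.636 = 1,623,015.74
EOQ = √1,623,015.74 ≈ 1,273.98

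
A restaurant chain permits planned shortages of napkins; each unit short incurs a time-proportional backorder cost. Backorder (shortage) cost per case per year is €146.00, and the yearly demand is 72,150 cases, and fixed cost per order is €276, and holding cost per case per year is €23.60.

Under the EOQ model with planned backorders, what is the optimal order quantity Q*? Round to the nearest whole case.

1,400 cases

Basic EOQ = √(2·72,150·276/23.6) = 1,299.067
Backorder adjustment √((H+b)/b) = √((23.6+146)/146) = 1.0778
Q* = 1,299.067 × 1.0778 ≈ 1,400.13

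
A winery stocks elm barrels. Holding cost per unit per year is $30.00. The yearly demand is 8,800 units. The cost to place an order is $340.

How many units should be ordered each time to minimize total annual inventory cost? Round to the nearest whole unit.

447 units

2DS/H = 2·8,800·340/30 = 199,466.67
EOQ = √199,466.67 ≈ 446.62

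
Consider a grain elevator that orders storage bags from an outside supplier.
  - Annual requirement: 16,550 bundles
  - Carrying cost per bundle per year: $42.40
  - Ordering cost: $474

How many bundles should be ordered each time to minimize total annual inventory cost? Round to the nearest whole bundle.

2DS/H = 2·16,550·474/42.4 = 370,033.02
EOQ = √370,033.02 ≈ 608.30

608 bundles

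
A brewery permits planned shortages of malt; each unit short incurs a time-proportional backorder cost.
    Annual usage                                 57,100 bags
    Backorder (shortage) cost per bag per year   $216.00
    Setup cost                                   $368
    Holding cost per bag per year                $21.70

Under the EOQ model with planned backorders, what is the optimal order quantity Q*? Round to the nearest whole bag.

Basic EOQ = √(2·57,100·368/21.7) = 1,391.641
Backorder adjustment √((H+b)/b) = √((21.7+216)/216) = 1.0490
Q* = 1,391.641 × 1.0490 ≈ 1,459.87

1,460 bags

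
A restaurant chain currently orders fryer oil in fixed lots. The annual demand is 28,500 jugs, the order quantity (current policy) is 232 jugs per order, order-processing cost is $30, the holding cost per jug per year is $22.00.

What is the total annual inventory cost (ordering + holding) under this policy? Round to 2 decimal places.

Ordering: D/Q × S = 28,500/232 × $30 = $3,685.34
Holding:  Q/2 × H = 232/2 × $22 = $2,552.00
Total = $3,685.34 + $2,552.00 = $6,237.34

$6,237.34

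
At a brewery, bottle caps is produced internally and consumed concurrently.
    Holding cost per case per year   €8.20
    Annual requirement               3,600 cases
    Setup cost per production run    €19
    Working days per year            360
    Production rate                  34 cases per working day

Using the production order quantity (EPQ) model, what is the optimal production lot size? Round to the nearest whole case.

Daily demand d = 3,600/360 = 10.000; p = 34; 1 − d/p = 0.70588
EPQ = √(2DS / (H(1 − d/p)))
    = √(2 × 3,600 × 19 / (8.2 × 0.70588)) ≈ 153.73

154 cases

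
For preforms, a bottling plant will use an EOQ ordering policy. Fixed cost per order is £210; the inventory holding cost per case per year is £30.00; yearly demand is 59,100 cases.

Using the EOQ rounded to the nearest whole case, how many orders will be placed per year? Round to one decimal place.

EOQ = √(2DS/H) = √(2 × 59,100 × 210 / 30)
    = √(827,400.00) ≈ 909.62 → Q = 910
Orders per year = D/Q = 59,100 / 910 = 64.945

64.9 orders per year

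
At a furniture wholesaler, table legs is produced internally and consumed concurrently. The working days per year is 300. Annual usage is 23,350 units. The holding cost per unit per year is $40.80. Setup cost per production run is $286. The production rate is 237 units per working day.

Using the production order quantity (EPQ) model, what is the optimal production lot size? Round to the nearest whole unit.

698 units

Daily demand d = 23,350/300 = 77.833; p = 237; 1 − d/p = 0.67159
EPQ = √(2DS / (H(1 − d/p)))
    = √(2 × 23,350 × 286 / (40.8 × 0.67159)) ≈ 698.17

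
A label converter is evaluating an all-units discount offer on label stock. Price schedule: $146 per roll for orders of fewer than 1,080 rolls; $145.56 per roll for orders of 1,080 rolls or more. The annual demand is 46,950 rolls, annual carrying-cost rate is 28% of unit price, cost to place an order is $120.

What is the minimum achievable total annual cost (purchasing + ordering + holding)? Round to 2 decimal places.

$6,861,267.34

H₁ = 28%×$146 = $40.8800;  H₂ = 28%×$145.56 = $40.7568
EOQ₁ = √(2×46,950×120/40.8800) = 525.01  (< 1,080, feasible at tier 1)
EOQ₂ = √(2×46,950×120/40.7568) = 525.80  (< 1,080 → use Q = 1,080 at tier-2 price)
TC(tier 1 (EOQ₁), Q≈525.0) = $6,876,162.43
TC(tier 2, Q≈1,080.0) = $6,861,267.34
Minimum at tier 2: $6,861,267.34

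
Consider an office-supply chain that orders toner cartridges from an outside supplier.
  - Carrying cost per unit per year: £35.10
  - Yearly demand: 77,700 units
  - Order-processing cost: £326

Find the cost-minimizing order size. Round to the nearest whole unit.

Q* = √(2·D·S / H) = √(2·77,700·326 / 35.1) = √1,443,316.2 ≈ 1,201.38

1,201 units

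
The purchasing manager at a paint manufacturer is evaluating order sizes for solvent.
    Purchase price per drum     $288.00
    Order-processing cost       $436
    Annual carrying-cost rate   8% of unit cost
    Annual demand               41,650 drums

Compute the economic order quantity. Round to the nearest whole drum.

1,256 drums

Carrying cost H = $288 × 8% = $23.0400/drum/yr
Optimal lot size Q* = (2 × 41,650 × $436 / $23.04)^½ ≈ 1,255.52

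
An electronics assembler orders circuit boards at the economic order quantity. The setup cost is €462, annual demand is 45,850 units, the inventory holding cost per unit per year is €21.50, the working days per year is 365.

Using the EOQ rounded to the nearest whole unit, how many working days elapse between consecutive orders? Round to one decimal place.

11.2 days

Q* = √(2·D·S / H) = √(2·45,850·462 / 21.5) = √1,970,483.7 ≈ 1,403.74 → Q = 1,404 units
T = Q/D × 365 days = 1,404/45,850 × 365 = 11.177 days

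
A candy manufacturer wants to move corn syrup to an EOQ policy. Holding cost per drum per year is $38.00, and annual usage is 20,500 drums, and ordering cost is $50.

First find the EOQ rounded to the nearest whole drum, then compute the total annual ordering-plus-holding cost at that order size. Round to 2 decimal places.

Q* = √(2·D·S / H) = √(2·20,500·50 / 38) = √53,947.4 ≈ 232.27 → Q = 232 drums
Annual ordering cost = (D/Q)·S = (20,500/232) × 50 = $4,418.10
Annual holding cost  = (Q/2)·H = (232/2) × 38 = $4,408.00
Total = $4,418.10 + $4,408.00 = $8,826.10

$8,826.10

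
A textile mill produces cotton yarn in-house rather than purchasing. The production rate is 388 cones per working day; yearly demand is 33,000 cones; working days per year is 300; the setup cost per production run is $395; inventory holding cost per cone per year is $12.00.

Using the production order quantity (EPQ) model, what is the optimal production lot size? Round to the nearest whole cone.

d = 33,000/300 = 110.0000 cones/day;  effective holding cost H(1 − d/p) = 12·(1 − 110.0000/388) = 8.59794
Q* = √(2DS / H_eff) = √(2·33,000·395 / 8.59794) ≈ 1,741.30

1,741 cones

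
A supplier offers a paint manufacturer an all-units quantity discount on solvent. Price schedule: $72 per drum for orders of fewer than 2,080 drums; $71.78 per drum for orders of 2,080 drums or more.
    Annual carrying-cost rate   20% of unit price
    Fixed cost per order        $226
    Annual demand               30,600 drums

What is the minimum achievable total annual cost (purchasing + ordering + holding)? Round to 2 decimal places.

$2,214,723.05

H₁ = 20%×$72 = $14.4000;  H₂ = 20%×$71.78 = $14.3560
EOQ₁ = √(2×30,600×226/14.4000) = 980.05  (< 2,080, feasible at tier 1)
EOQ₂ = √(2×30,600×226/14.3560) = 981.55  (< 2,080 → use Q = 2,080 at tier-2 price)
TC(tier 1 (EOQ₁), Q≈980.1) = $2,217,312.73
TC(tier 2, Q≈2,080.0) = $2,214,723.05
Minimum at tier 2: $2,214,723.05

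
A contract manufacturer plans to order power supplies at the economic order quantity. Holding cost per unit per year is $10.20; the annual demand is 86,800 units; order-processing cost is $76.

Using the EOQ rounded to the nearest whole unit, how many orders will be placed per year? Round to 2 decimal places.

76.34 orders per year

Q* = √(2·D·S / H) = √(2·86,800·76 / 10.2) = √1,293,490.2 ≈ 1,137.32 → Q = 1,137
Orders per year = D/Q = 86,800 / 1,137 = 76.341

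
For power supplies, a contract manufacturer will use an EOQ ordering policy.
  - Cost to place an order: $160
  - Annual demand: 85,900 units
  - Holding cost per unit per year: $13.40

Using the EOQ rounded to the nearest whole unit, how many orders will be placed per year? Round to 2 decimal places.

Q* = √(2·D·S / H) = √(2·85,900·160 / 13.4) = √2,051,343.3 ≈ 1,432.25 → Q = 1,432
N = D/Q = 85,900/1,432 ≈ 59.986 orders/yr

59.99 orders per year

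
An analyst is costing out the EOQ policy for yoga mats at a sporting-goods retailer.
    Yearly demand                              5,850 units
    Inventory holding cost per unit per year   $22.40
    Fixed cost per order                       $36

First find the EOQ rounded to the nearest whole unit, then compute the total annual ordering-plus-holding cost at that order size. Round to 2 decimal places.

Q* = √(2·D·S / H) = √(2·5,850·36 / 22.4) = √18,803.6 ≈ 137.13 → Q = 137 units
Orders/yr = 5,850/137 = 42.701; ordering cost = 42.701 × $36 = $1,537.23
Average inventory = 137/2 = 68.5; holding cost = 68.5 × $22.4 = $1,534.40
Total = $1,537.23 + $1,534.40 = $3,071.63

$3,071.63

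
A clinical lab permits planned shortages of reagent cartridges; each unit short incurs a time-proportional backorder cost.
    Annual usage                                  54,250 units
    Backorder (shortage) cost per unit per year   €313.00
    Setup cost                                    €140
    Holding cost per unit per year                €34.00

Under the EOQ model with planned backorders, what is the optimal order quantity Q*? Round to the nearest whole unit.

Basic EOQ = √(2·54,250·140/34) = 668.405
Backorder adjustment √((H+b)/b) = √((34+313)/313) = 1.0529
Q* = 668.405 × 1.0529 ≈ 703.77

704 units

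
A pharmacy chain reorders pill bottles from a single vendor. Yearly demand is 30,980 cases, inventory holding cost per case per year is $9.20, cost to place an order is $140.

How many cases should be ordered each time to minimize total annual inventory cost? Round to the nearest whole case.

EOQ = √(2DS/H) = √(2 × 30,980 × 140 / 9.2)
    = √(942,869.57) ≈ 971.01

971 cases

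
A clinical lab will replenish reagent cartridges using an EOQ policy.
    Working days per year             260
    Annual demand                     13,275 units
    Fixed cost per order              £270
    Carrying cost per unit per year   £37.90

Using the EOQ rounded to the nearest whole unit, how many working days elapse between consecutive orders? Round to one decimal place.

8.5 days

2DS/H = 2·13,275·270/37.9 = 189,142.48
EOQ = √189,142.48 ≈ 434.91 → Q = 435 units
Days between orders = 260 / (D/Q) = 260 / 30.517 ≈ 8.520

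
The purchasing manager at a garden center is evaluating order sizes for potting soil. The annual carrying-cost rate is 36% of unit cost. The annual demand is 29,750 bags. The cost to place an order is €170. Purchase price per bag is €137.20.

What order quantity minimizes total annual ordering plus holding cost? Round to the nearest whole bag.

453 bags

Holding cost per bag per year: H = 36% × €137.2 = €49.3920
Optimal lot size Q* = (2 × 29,750 × €170 / €49.392)^½ ≈ 452.54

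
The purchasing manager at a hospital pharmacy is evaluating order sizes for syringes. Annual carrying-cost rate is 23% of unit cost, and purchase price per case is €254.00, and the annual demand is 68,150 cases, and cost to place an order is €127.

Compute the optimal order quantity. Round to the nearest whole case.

H = i·C = 0.23 × €254 = €58.4200 per case-year
Optimal lot size Q* = (2 × 68,150 × €127 / €58.42)^½ ≈ 544.34

544 cases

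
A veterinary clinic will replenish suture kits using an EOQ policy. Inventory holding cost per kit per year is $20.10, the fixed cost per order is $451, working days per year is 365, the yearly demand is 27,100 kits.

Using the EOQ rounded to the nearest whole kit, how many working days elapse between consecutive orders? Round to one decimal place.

14.9 days

2DS/H = 2·27,100·451/20.1 = 1,216,129.35
EOQ = √1,216,129.35 ≈ 1,102.78 → Q = 1,103 kits
Cycle time = (working days × Q)/D = (365 × 1,103) / 27,100 = 14.856 days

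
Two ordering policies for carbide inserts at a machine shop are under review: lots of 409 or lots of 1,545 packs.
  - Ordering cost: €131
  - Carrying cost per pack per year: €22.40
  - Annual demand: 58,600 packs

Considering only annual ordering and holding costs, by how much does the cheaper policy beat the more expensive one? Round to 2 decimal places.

Annual cost at Q: ordering D·S/Q plus holding Q·H/2.
TC(409) = (58,600/409)×131 + (409/2)×22.4 = €23,349.99
TC(1,545) = (58,600/1,545)×131 + (1,545/2)×22.4 = €22,272.67
Cheaper: Q = 1,545.  Difference = €1,077.32

€1,077.32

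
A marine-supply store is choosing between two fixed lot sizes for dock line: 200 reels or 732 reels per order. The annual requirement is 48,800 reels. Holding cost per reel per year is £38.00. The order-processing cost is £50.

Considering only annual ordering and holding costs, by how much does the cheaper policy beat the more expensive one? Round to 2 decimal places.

For each Q, cost = (D/Q)·S + (Q/2)·H.
TC(200) = (48,800/200)×50 + (200/2)×38 = £16,000.00
TC(732) = (48,800/732)×50 + (732/2)×38 = £17,241.33
Lots of 200 are cheaper by £1,241.33.

£1,241.33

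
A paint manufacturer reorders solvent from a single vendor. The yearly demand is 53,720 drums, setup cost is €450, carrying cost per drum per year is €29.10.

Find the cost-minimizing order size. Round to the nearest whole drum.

1,289 drums

2DS/H = 2·53,720·450/29.1 = 1,661,443.30
EOQ = √1,661,443.30 ≈ 1,288.97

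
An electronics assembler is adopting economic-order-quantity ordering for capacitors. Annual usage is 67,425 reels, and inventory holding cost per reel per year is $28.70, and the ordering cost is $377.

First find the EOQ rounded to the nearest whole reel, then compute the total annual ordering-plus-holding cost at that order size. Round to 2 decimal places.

EOQ = √(2DS/H) = √(2 × 67,425 × 377 / 28.7)
    = √(1,771,374.56) ≈ 1,330.93 → Q = 1,331 reels
Annual ordering cost = (D/Q)·S = (67,425/1,331) × 377 = $19,097.84
Annual holding cost  = (Q/2)·H = (1,331/2) × 28.7 = $19,099.85
Total = $19,097.84 + $19,099.85 = $38,197.69

$38,197.69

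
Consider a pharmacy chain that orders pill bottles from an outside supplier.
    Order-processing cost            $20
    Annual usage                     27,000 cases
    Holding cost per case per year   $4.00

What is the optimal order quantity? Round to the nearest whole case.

Q* = √(2·D·S / H) = √(2·27,000·20 / 4) = √270,000.0 ≈ 519.62

520 cases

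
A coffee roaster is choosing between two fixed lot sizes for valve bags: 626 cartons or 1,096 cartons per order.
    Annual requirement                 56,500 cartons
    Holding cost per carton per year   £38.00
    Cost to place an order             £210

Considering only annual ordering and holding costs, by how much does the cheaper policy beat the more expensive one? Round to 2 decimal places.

£802.06

Annual cost at Q: ordering D·S/Q plus holding Q·H/2.
TC(626) = (56,500/626)×210 + (626/2)×38 = £30,847.67
TC(1,096) = (56,500/1,096)×210 + (1,096/2)×38 = £31,649.73
Lots of 626 are cheaper by £802.06.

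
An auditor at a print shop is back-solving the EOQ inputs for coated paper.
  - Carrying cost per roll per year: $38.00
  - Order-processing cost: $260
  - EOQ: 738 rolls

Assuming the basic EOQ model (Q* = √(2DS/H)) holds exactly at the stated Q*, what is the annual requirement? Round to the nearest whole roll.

39,801 rolls per year

EOQ relation: Q² = 2DS/H, so rearrange for the unknown.
D = Q²H / (2S) = 738² × 38 / (2 × 260) = 39,800.91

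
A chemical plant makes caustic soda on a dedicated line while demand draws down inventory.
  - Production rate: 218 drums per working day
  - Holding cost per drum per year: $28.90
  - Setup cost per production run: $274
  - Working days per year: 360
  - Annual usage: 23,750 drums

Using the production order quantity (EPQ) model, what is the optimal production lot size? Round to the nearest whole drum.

804 drums

Daily demand d = 23,750/360 = 65.972; p = 218; 1 − d/p = 0.69738
EPQ = √(2DS / (H(1 − d/p)))
    = √(2 × 23,750 × 274 / (28.9 × 0.69738)) ≈ 803.60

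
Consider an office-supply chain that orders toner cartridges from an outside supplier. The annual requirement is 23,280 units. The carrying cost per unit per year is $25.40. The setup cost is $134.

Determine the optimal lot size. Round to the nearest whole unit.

496 units

EOQ = √(2DS/H) = √(2 × 23,280 × 134 / 25.4)
    = √(245,631.50) ≈ 495.61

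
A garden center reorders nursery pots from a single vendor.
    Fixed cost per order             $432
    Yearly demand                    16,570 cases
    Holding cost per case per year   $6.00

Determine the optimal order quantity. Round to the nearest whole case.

1,545 cases

Optimal lot size Q* = (2 × 16,570 × $432 / $6)^½ ≈ 1,544.69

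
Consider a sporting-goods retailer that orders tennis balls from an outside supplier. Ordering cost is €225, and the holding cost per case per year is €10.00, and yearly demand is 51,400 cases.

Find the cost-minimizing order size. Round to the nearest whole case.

Q* = √(2·D·S / H) = √(2·51,400·225 / 10) = √2,313,000.0 ≈ 1,520.86

1,521 cases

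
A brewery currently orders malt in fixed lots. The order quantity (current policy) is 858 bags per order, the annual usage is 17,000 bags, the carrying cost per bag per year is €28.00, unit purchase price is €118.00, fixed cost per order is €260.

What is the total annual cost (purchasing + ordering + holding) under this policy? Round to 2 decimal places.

€2,023,163.52

Orders/yr = 17,000/858 = 19.814; ordering cost = 19.814 × €260 = €5,151.52
Average inventory = 858/2 = 429; holding cost = 429 × €28 = €12,012.00
Purchase cost = D·C = 17,000 × 118 = €2,006,000.00
Total = €5,151.52 + €12,012.00 + €2,006,000.00 = €2,023,163.52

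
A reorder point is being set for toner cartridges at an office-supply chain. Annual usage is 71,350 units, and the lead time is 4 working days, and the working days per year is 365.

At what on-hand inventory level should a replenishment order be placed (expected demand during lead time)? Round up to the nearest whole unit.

Daily demand d = 71,350 / 365 = 195.479 units/day
Demand during lead time = 195.479 × 4 = 781.92
Reorder point = 781.92 → round up

782 units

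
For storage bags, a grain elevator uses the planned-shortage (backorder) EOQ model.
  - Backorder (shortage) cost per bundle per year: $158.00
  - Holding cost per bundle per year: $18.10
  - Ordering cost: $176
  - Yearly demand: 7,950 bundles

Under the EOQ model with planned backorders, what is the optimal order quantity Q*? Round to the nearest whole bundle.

Basic EOQ = √(2·7,950·176/18.1) = 393.202
Backorder adjustment √((H+b)/b) = √((18.1+158)/158) = 1.0557
Q* = 393.202 × 1.0557 ≈ 415.11

415 bundles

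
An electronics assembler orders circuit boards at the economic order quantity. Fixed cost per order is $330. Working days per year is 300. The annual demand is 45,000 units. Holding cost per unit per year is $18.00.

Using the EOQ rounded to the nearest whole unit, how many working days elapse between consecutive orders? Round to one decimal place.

8.6 days

Q* = √(2·D·S / H) = √(2·45,000·330 / 18) = √1,650,000.0 ≈ 1,284.52 → Q = 1,285 units
Days between orders = 300 / (D/Q) = 300 / 35.019 ≈ 8.567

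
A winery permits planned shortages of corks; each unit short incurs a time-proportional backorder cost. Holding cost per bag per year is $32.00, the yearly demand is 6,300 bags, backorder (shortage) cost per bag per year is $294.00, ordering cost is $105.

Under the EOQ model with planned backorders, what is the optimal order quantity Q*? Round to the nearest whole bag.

214 bags

Q* = √(2DS/H) · √((H + b)/b)
   = √(2 × 6,300 × 105 / 32) · √((32 + 294) / 294)
   = 203.332 × 1.0530 ≈ 214.11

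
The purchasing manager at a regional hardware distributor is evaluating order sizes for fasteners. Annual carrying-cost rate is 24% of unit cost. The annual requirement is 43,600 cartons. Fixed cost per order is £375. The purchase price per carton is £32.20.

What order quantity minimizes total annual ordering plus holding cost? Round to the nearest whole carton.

2,057 cartons

Carrying cost H = £32.2 × 24% = £7.7280/carton/yr
EOQ = √(2DS/H) = √(2 × 43,600 × 375 / 7.728)
    = √(4,231,366.46) ≈ 2,057.03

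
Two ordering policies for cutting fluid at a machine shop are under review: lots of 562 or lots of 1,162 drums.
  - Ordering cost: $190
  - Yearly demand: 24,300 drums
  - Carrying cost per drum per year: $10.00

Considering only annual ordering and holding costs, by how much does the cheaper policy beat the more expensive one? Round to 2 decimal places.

For each Q, cost = (D/Q)·S + (Q/2)·H.
TC(562) = (24,300/562)×190 + (562/2)×10 = $11,025.30
TC(1,162) = (24,300/1,162)×190 + (1,162/2)×10 = $9,783.32
Lots of 1,162 are cheaper by $1,241.98.

$1,241.98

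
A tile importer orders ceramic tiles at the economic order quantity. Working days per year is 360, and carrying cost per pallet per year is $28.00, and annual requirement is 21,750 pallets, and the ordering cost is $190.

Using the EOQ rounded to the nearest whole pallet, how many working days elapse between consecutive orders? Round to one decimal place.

Q* = √(2·D·S / H) = √(2·21,750·190 / 28) = √295,178.6 ≈ 543.30 → Q = 543 pallets
Cycle time = (working days × Q)/D = (360 × 543) / 21,750 = 8.988 days

9.0 days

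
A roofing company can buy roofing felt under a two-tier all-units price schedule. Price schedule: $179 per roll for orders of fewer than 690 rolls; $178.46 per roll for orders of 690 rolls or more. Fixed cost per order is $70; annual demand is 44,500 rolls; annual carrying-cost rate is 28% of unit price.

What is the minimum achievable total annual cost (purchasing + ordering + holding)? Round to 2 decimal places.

H₁ = 28%×$179 = $50.1200;  H₂ = 28%×$178.46 = $49.9688
EOQ₁ = √(2×44,500×70/50.1200) = 352.56  (< 690, feasible at tier 1)
EOQ₂ = √(2×44,500×70/49.9688) = 353.10  (< 690 → use Q = 690 at tier-2 price)
TC(tier 1 (EOQ₁), Q≈352.6) = $7,983,170.53
TC(tier 2, Q≈690.0) = $7,963,223.73
Minimum at tier 2: $7,963,223.73

$7,963,223.73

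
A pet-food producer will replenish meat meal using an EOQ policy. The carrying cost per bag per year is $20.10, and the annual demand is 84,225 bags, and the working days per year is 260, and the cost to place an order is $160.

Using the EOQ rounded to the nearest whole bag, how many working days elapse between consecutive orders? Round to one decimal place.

Optimal lot size Q* = (2 × 84,225 × $160 / $20.1)^½ ≈ 1,157.97 → Q = 1,158 bags
T = Q/D × 260 days = 1,158/84,225 × 260 = 3.575 days

3.6 days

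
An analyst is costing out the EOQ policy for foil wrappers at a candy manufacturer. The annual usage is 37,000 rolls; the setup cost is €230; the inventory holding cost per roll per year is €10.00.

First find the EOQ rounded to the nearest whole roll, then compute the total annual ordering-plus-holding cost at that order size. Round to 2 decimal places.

€13,046.07

2DS/H = 2·37,000·230/10 = 1,702,000.00
EOQ = √1,702,000.00 ≈ 1,304.61 → Q = 1,305 rolls
Orders/yr = 37,000/1,305 = 28.352; ordering cost = 28.352 × €230 = €6,521.07
Average inventory = 1,305/2 = 652.5; holding cost = 652.5 × €10 = €6,525.00
Total = €6,521.07 + €6,525.00 = €13,046.07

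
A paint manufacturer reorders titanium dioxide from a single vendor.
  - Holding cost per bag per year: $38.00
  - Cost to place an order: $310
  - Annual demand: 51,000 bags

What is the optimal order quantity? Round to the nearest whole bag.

912 bags

Optimal lot size Q* = (2 × 51,000 × $310 / $38)^½ ≈ 912.20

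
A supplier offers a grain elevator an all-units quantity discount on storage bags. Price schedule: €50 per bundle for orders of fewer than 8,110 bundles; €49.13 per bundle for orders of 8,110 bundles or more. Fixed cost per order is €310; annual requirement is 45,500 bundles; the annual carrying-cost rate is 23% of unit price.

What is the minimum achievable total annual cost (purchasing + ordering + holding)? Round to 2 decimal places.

€2,282,975.31

H₁ = 23%×€50 = €11.5000;  H₂ = 23%×€49.13 = €11.2999
EOQ₁ = √(2×45,500×310/11.5000) = 1,566.22  (< 8,110, feasible at tier 1)
EOQ₂ = √(2×45,500×310/11.2999) = 1,580.03  (< 8,110 → use Q = 8,110 at tier-2 price)
TC(tier 1 (EOQ₁), Q≈1,566.2) = €2,293,011.52
TC(tier 2, Q≈8,110.0) = €2,282,975.31
Minimum at tier 2: €2,282,975.31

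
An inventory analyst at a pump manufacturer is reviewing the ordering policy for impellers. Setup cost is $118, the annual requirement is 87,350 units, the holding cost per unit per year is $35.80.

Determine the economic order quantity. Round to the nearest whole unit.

Q* = √(2·D·S / H) = √(2·87,350·118 / 35.8) = √575,826.8 ≈ 758.83

759 units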